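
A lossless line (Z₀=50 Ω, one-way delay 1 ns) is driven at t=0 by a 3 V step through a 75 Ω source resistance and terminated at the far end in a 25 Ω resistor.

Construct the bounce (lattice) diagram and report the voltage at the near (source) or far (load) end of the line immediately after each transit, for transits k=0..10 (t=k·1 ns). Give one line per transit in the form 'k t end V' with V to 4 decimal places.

Γ_L=-0.333333, Γ_S=0.200000; launch V₁=3·50/125=1.200000
k=0 src: V=1.2000
k=1 load: inc=1.200000, refl=1.200000·-0.333333=-0.4000; V=0.000000+1.200000+-0.400000=0.8000
k=2 src: inc=-0.400000, refl=-0.400000·0.200000=-0.0800; V=1.200000+-0.400000+-0.080000=0.7200
k=3 load: inc=-0.080000, refl=-0.080000·-0.333333=0.0267; V=0.800000+-0.080000+0.026667=0.7467
k=4 src: inc=0.026667, refl=0.026667·0.200000=0.0053; V=0.720000+0.026667+0.005333=0.7520
k=5 load: inc=0.005333, refl=0.005333·-0.333333=-0.0018; V=0.746667+0.005333+-0.001778=0.7502
k=6 src: inc=-0.001778, refl=-0.001778·0.200000=-0.0004; V=0.752000+-0.001778+-0.000356=0.7499
k=7 load: inc=-0.000356, refl=-0.000356·-0.333333=0.0001; V=0.750222+-0.000356+0.000119=0.7500
k=8 src: inc=0.000119, refl=0.000119·0.200000=0.0000; V=0.749867+0.000119+0.000024=0.7500
k=9 load: inc=0.000024, refl=0.000024·-0.333333=-0.0000; V=0.749985+0.000024+-0.000008=0.7500
k=10 src: inc=-0.000008, refl=-0.000008·0.200000=-0.0000; V=0.750009+-0.000008+-0.000002=0.7500

0 0 source 1.2000
1 1 load 0.8000
2 2 source 0.7200
3 3 load 0.7467
4 4 source 0.7520
5 5 load 0.7502
6 6 source 0.7499
7 7 load 0.7500
8 8 source 0.7500
9 9 load 0.7500
10 10 source 0.7500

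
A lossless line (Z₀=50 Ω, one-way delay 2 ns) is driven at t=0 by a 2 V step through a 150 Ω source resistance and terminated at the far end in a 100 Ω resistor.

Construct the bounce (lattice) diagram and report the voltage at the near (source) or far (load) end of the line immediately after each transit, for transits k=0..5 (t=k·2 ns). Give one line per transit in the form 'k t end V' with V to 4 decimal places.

0 0 source 0.5000
1 2 load 0.6667
2 4 source 0.7500
3 6 load 0.7778
4 8 source 0.7917
5 10 load 0.7963

Γ_L=0.333333, Γ_S=0.500000; launch V₁=2·50/200=0.500000
k=0 src: V=0.5000
k=1 load: inc=0.500000, refl=0.500000·0.333333=0.1667; V=0.000000+0.500000+0.166667=0.6667
k=2 src: inc=0.166667, refl=0.166667·0.500000=0.0833; V=0.500000+0.166667+0.083333=0.7500
k=3 load: inc=0.083333, refl=0.083333·0.333333=0.0278; V=0.666667+0.083333+0.027778=0.7778
k=4 src: inc=0.027778, refl=0.027778·0.500000=0.0139; V=0.750000+0.027778+0.013889=0.7917
k=5 load: inc=0.013889, refl=0.013889·0.333333=0.0046; V=0.777778+0.013889+0.004630=0.7963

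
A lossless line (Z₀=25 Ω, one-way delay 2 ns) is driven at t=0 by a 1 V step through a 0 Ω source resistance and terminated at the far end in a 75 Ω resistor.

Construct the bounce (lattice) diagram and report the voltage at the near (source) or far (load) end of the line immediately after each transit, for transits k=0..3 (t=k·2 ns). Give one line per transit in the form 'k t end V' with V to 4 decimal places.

0 0 source 1.0000
1 2 load 1.5000
2 4 source 1.0000
3 6 load 0.7500

Γ_L=0.500000, Γ_S=-1.000000; launch V₁=1·25/25=1.000000
k=0 src: V=1.0000
k=1 load: inc=1.000000, refl=1.000000·0.500000=0.5000; V=0.000000+1.000000+0.500000=1.5000
k=2 src: inc=0.500000, refl=0.500000·-1.000000=-0.5000; V=1.000000+0.500000+-0.500000=1.0000
k=3 load: inc=-0.500000, refl=-0.500000·0.500000=-0.2500; V=1.500000+-0.500000+-0.250000=0.7500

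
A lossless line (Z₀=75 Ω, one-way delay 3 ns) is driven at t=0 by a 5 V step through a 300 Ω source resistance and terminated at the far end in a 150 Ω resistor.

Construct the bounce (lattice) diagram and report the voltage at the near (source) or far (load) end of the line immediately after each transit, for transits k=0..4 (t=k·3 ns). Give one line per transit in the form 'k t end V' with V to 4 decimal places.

0 0 source 1.0000
1 3 load 1.3333
2 6 source 1.5333
3 9 load 1.6000
4 12 source 1.6400

Γ_L=0.333333, Γ_S=0.600000; launch V₁=5·75/375=1.000000
k=0 src: V=1.0000
k=1 load: inc=1.000000, refl=1.000000·0.333333=0.3333; V=0.000000+1.000000+0.333333=1.3333
k=2 src: inc=0.333333, refl=0.333333·0.600000=0.2000; V=1.000000+0.333333+0.200000=1.5333
k=3 load: inc=0.200000, refl=0.200000·0.333333=0.0667; V=1.333333+0.200000+0.066667=1.6000
k=4 src: inc=0.066667, refl=0.066667·0.600000=0.0400; V=1.533333+0.066667+0.040000=1.6400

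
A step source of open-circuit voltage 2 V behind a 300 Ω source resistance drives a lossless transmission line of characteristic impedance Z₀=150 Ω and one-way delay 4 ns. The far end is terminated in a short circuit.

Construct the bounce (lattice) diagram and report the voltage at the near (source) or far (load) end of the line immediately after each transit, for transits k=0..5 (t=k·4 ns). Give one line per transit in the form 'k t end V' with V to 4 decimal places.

0 0 source 0.6667
1 4 load 0.0000
2 8 source -0.2222
3 12 load 0.0000
4 16 source 0.0741
5 20 load 0.0000

Γ_L=-1.000000, Γ_S=0.333333; launch V₁=2·150/450=0.666667
k=0 src: V=0.6667
k=1 load: inc=0.666667, refl=0.666667·-1.000000=-0.6667; V=0.000000+0.666667+-0.666667=0.0000
k=2 src: inc=-0.666667, refl=-0.666667·0.333333=-0.2222; V=0.666667+-0.666667+-0.222222=-0.2222
k=3 load: inc=-0.222222, refl=-0.222222·-1.000000=0.2222; V=0.000000+-0.222222+0.222222=0.0000
k=4 src: inc=0.222222, refl=0.222222·0.333333=0.0741; V=-0.222222+0.222222+0.074074=0.0741
k=5 load: inc=0.074074, refl=0.074074·-1.000000=-0.0741; V=0.000000+0.074074+-0.074074=0.0000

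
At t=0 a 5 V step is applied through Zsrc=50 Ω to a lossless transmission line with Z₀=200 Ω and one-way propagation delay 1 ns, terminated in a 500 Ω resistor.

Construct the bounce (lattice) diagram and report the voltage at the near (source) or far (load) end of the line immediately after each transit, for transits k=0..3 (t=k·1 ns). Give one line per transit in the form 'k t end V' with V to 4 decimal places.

0 0 source 4.0000
1 1 load 5.7143
2 2 source 4.6857
3 3 load 4.2449

Γ_L=0.428571, Γ_S=-0.600000; launch V₁=5·200/250=4.000000
k=0 src: V=4.0000
k=1 load: inc=4.000000, refl=4.000000·0.428571=1.7143; V=0.000000+4.000000+1.714286=5.7143
k=2 src: inc=1.714286, refl=1.714286·-0.600000=-1.0286; V=4.000000+1.714286+-1.028571=4.6857
k=3 load: inc=-1.028571, refl=-1.028571·0.428571=-0.4408; V=5.714286+-1.028571+-0.440816=4.2449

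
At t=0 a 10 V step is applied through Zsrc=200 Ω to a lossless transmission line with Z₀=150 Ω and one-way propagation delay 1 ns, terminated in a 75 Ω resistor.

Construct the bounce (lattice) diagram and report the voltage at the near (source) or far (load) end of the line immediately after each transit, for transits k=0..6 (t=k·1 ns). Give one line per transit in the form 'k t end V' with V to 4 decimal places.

0 0 source 4.2857
1 1 load 2.8571
2 2 source 2.6531
3 3 load 2.7211
4 4 source 2.7308
5 5 load 2.7276
6 6 source 2.7271

Γ_L=-0.333333, Γ_S=0.142857; launch V₁=10·150/350=4.285714
k=0 src: V=4.2857
k=1 load: inc=4.285714, refl=4.285714·-0.333333=-1.4286; V=0.000000+4.285714+-1.428571=2.8571
k=2 src: inc=-1.428571, refl=-1.428571·0.142857=-0.2041; V=4.285714+-1.428571+-0.204082=2.6531
k=3 load: inc=-0.204082, refl=-0.204082·-0.333333=0.0680; V=2.857143+-0.204082+0.068027=2.7211
k=4 src: inc=0.068027, refl=0.068027·0.142857=0.0097; V=2.653061+0.068027+0.009718=2.7308
k=5 load: inc=0.009718, refl=0.009718·-0.333333=-0.0032; V=2.721088+0.009718+-0.003239=2.7276
k=6 src: inc=-0.003239, refl=-0.003239·0.142857=-0.0005; V=2.730807+-0.003239+-0.000463=2.7271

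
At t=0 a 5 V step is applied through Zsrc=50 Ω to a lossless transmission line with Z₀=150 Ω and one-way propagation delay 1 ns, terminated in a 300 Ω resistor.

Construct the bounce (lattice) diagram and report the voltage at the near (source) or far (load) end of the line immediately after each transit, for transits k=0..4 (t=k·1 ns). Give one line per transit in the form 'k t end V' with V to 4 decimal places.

0 0 source 3.7500
1 1 load 5.0000
2 2 source 4.3750
3 3 load 4.1667
4 4 source 4.2708

Γ_L=0.333333, Γ_S=-0.500000; launch V₁=5·150/200=3.750000
k=0 src: V=3.7500
k=1 load: inc=3.750000, refl=3.750000·0.333333=1.2500; V=0.000000+3.750000+1.250000=5.0000
k=2 src: inc=1.250000, refl=1.250000·-0.500000=-0.6250; V=3.750000+1.250000+-0.625000=4.3750
k=3 load: inc=-0.625000, refl=-0.625000·0.333333=-0.2083; V=5.000000+-0.625000+-0.208333=4.1667
k=4 src: inc=-0.208333, refl=-0.208333·-0.500000=0.1042; V=4.375000+-0.208333+0.104167=4.2708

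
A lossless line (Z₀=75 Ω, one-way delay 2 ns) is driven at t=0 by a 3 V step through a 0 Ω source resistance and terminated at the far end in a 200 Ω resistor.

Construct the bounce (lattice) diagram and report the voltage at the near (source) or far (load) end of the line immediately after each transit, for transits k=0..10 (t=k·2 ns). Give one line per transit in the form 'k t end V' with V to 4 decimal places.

Γ_L=0.454545, Γ_S=-1.000000; launch V₁=3·75/75=3.000000
k=0 src: V=3.0000
k=1 load: inc=3.000000, refl=3.000000·0.454545=1.3636; V=0.000000+3.000000+1.363636=4.3636
k=2 src: inc=1.363636, refl=1.363636·-1.000000=-1.3636; V=3.000000+1.363636+-1.363636=3.0000
k=3 load: inc=-1.363636, refl=-1.363636·0.454545=-0.6198; V=4.363636+-1.363636+-0.619835=2.3802
k=4 src: inc=-0.619835, refl=-0.619835·-1.000000=0.6198; V=3.000000+-0.619835+0.619835=3.0000
k=5 load: inc=0.619835, refl=0.619835·0.454545=0.2817; V=2.380165+0.619835+0.281743=3.2817
k=6 src: inc=0.281743, refl=0.281743·-1.000000=-0.2817; V=3.000000+0.281743+-0.281743=3.0000
k=7 load: inc=-0.281743, refl=-0.281743·0.454545=-0.1281; V=3.281743+-0.281743+-0.128065=2.8719
k=8 src: inc=-0.128065, refl=-0.128065·-1.000000=0.1281; V=3.000000+-0.128065+0.128065=3.0000
k=9 load: inc=0.128065, refl=0.128065·0.454545=0.0582; V=2.871935+0.128065+0.058211=3.0582
k=10 src: inc=0.058211, refl=0.058211·-1.000000=-0.0582; V=3.000000+0.058211+-0.058211=3.0000

0 0 source 3.0000
1 2 load 4.3636
2 4 source 3.0000
3 6 load 2.3802
4 8 source 3.0000
5 10 load 3.2817
6 12 source 3.0000
7 14 load 2.8719
8 16 source 3.0000
9 18 load 3.0582
10 20 source 3.0000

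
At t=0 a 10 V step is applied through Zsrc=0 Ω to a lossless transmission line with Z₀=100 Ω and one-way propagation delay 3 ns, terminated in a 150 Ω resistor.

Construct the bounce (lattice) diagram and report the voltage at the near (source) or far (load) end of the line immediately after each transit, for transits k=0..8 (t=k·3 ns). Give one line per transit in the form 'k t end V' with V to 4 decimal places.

0 0 source 10.0000
1 3 load 12.0000
2 6 source 10.0000
3 9 load 9.6000
4 12 source 10.0000
5 15 load 10.0800
6 18 source 10.0000
7 21 load 9.9840
8 24 source 10.0000

Γ_L=0.200000, Γ_S=-1.000000; launch V₁=10·100/100=10.000000
k=0 src: V=10.0000
k=1 load: inc=10.000000, refl=10.000000·0.200000=2.0000; V=0.000000+10.000000+2.000000=12.0000
k=2 src: inc=2.000000, refl=2.000000·-1.000000=-2.0000; V=10.000000+2.000000+-2.000000=10.0000
k=3 load: inc=-2.000000, refl=-2.000000·0.200000=-0.4000; V=12.000000+-2.000000+-0.400000=9.6000
k=4 src: inc=-0.400000, refl=-0.400000·-1.000000=0.4000; V=10.000000+-0.400000+0.400000=10.0000
k=5 load: inc=0.400000, refl=0.400000·0.200000=0.0800; V=9.600000+0.400000+0.080000=10.0800
k=6 src: inc=0.080000, refl=0.080000·-1.000000=-0.0800; V=10.000000+0.080000+-0.080000=10.0000
k=7 load: inc=-0.080000, refl=-0.080000·0.200000=-0.0160; V=10.080000+-0.080000+-0.016000=9.9840
k=8 src: inc=-0.016000, refl=-0.016000·-1.000000=0.0160; V=10.000000+-0.016000+0.016000=10.0000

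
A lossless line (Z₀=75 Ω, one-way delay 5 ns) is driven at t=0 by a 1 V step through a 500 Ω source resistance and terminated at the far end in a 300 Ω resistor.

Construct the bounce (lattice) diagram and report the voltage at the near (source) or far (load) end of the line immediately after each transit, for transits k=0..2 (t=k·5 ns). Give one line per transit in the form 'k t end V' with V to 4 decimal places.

0 0 source 0.1304
1 5 load 0.2087
2 10 source 0.2665

Γ_L=0.600000, Γ_S=0.739130; launch V₁=1·75/575=0.130435
k=0 src: V=0.1304
k=1 load: inc=0.130435, refl=0.130435·0.600000=0.0783; V=0.000000+0.130435+0.078261=0.2087
k=2 src: inc=0.078261, refl=0.078261·0.739130=0.0578; V=0.130435+0.078261+0.057845=0.2665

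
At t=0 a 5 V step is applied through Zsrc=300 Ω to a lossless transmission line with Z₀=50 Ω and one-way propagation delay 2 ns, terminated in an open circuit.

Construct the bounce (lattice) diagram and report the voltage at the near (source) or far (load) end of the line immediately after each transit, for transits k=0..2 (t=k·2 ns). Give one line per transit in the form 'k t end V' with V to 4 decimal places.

Γ_L=1.000000, Γ_S=0.714286; launch V₁=5·50/350=0.714286
k=0 src: V=0.7143
k=1 load: inc=0.714286, refl=0.714286·1.000000=0.7143; V=0.000000+0.714286+0.714286=1.4286
k=2 src: inc=0.714286, refl=0.714286·0.714286=0.5102; V=0.714286+0.714286+0.510204=1.9388

0 0 source 0.7143
1 2 load 1.4286
2 4 source 1.9388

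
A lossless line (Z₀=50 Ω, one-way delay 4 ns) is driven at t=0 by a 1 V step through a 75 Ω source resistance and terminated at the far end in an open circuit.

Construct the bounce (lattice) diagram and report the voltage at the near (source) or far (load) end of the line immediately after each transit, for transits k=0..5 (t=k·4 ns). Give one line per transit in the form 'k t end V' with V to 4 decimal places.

Γ_L=1.000000, Γ_S=0.200000; launch V₁=1·50/125=0.400000
k=0 src: V=0.4000
k=1 load: inc=0.400000, refl=0.400000·1.000000=0.4000; V=0.000000+0.400000+0.400000=0.8000
k=2 src: inc=0.400000, refl=0.400000·0.200000=0.0800; V=0.400000+0.400000+0.080000=0.8800
k=3 load: inc=0.080000, refl=0.080000·1.000000=0.0800; V=0.800000+0.080000+0.080000=0.9600
k=4 src: inc=0.080000, refl=0.080000·0.200000=0.0160; V=0.880000+0.080000+0.016000=0.9760
k=5 load: inc=0.016000, refl=0.016000·1.000000=0.0160; V=0.960000+0.016000+0.016000=0.9920

0 0 source 0.4000
1 4 load 0.8000
2 8 source 0.8800
3 12 load 0.9600
4 16 source 0.9760
5 20 load 0.9920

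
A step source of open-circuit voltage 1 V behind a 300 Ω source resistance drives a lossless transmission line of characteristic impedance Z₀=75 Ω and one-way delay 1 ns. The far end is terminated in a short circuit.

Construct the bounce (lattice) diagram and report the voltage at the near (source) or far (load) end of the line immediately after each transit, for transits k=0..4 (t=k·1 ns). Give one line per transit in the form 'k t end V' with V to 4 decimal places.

Γ_L=-1.000000, Γ_S=0.600000; launch V₁=1·75/375=0.200000
k=0 src: V=0.2000
k=1 load: inc=0.200000, refl=0.200000·-1.000000=-0.2000; V=0.000000+0.200000+-0.200000=0.0000
k=2 src: inc=-0.200000, refl=-0.200000·0.600000=-0.1200; V=0.200000+-0.200000+-0.120000=-0.1200
k=3 load: inc=-0.120000, refl=-0.120000·-1.000000=0.1200; V=0.000000+-0.120000+0.120000=0.0000
k=4 src: inc=0.120000, refl=0.120000·0.600000=0.0720; V=-0.120000+0.120000+0.072000=0.0720

0 0 source 0.2000
1 1 load 0.0000
2 2 source -0.1200
3 3 load 0.0000
4 4 source 0.0720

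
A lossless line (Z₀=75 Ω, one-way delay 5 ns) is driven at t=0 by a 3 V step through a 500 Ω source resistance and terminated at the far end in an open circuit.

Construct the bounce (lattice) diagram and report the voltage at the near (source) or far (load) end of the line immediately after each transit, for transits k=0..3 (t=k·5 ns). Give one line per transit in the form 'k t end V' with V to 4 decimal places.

0 0 source 0.3913
1 5 load 0.7826
2 10 source 1.0718
3 15 load 1.3611

Γ_L=1.000000, Γ_S=0.739130; launch V₁=3·75/575=0.391304
k=0 src: V=0.3913
k=1 load: inc=0.391304, refl=0.391304·1.000000=0.3913; V=0.000000+0.391304+0.391304=0.7826
k=2 src: inc=0.391304, refl=0.391304·0.739130=0.2892; V=0.391304+0.391304+0.289225=1.0718
k=3 load: inc=0.289225, refl=0.289225·1.000000=0.2892; V=0.782609+0.289225+0.289225=1.3611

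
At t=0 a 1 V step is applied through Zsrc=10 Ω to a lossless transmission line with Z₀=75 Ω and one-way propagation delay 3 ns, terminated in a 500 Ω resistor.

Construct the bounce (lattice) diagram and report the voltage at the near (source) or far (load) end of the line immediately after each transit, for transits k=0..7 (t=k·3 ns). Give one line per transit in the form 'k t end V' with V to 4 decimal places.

0 0 source 0.8824
1 3 load 1.5345
2 6 source 1.0358
3 9 load 0.6672
4 12 source 0.9491
5 15 load 1.1574
6 18 source 0.9981
7 21 load 0.8803

Γ_L=0.739130, Γ_S=-0.764706; launch V₁=1·75/85=0.882353
k=0 src: V=0.8824
k=1 load: inc=0.882353, refl=0.882353·0.739130=0.6522; V=0.000000+0.882353+0.652174=1.5345
k=2 src: inc=0.652174, refl=0.652174·-0.764706=-0.4987; V=0.882353+0.652174+-0.498721=1.0358
k=3 load: inc=-0.498721, refl=-0.498721·0.739130=-0.3686; V=1.534527+-0.498721+-0.368620=0.6672
k=4 src: inc=-0.368620, refl=-0.368620·-0.764706=0.2819; V=1.035806+-0.368620+0.281886=0.9491
k=5 load: inc=0.281886, refl=0.281886·0.739130=0.2084; V=0.667186+0.281886+0.208350=1.1574
k=6 src: inc=0.208350, refl=0.208350·-0.764706=-0.1593; V=0.949072+0.208350+-0.159327=0.9981
k=7 load: inc=-0.159327, refl=-0.159327·0.739130=-0.1178; V=1.157422+-0.159327+-0.117763=0.8803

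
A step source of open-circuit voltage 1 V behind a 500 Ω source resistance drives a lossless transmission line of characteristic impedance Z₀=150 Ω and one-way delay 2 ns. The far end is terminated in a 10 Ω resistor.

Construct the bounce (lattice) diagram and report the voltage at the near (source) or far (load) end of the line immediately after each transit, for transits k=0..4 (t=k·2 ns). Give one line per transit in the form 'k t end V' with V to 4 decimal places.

0 0 source 0.2308
1 2 load 0.0288
2 4 source -0.0799
3 6 load 0.0153
4 8 source 0.0665

Γ_L=-0.875000, Γ_S=0.538462; launch V₁=1·150/650=0.230769
k=0 src: V=0.2308
k=1 load: inc=0.230769, refl=0.230769·-0.875000=-0.2019; V=0.000000+0.230769+-0.201923=0.0288
k=2 src: inc=-0.201923, refl=-0.201923·0.538462=-0.1087; V=0.230769+-0.201923+-0.108728=-0.0799
k=3 load: inc=-0.108728, refl=-0.108728·-0.875000=0.0951; V=0.028846+-0.108728+0.095137=0.0153
k=4 src: inc=0.095137, refl=0.095137·0.538462=0.0512; V=-0.079882+0.095137+0.051228=0.0665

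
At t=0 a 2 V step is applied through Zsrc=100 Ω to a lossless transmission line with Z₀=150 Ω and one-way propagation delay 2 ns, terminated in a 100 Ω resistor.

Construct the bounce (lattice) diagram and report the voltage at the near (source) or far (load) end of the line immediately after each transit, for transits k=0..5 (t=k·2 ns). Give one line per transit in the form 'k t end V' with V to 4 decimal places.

0 0 source 1.2000
1 2 load 0.9600
2 4 source 1.0080
3 6 load 0.9984
4 8 source 1.0003
5 10 load 0.9999

Γ_L=-0.200000, Γ_S=-0.200000; launch V₁=2·150/250=1.200000
k=0 src: V=1.2000
k=1 load: inc=1.200000, refl=1.200000·-0.200000=-0.2400; V=0.000000+1.200000+-0.240000=0.9600
k=2 src: inc=-0.240000, refl=-0.240000·-0.200000=0.0480; V=1.200000+-0.240000+0.048000=1.0080
k=3 load: inc=0.048000, refl=0.048000·-0.200000=-0.0096; V=0.960000+0.048000+-0.009600=0.9984
k=4 src: inc=-0.009600, refl=-0.009600·-0.200000=0.0019; V=1.008000+-0.009600+0.001920=1.0003
k=5 load: inc=0.001920, refl=0.001920·-0.200000=-0.0004; V=0.998400+0.001920+-0.000384=0.9999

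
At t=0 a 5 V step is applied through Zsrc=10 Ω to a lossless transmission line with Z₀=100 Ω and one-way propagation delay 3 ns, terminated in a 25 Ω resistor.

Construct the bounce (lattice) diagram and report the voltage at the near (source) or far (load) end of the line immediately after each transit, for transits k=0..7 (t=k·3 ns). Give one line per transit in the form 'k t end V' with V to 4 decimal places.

Γ_L=-0.600000, Γ_S=-0.818182; launch V₁=5·100/110=4.545455
k=0 src: V=4.5455
k=1 load: inc=4.545455, refl=4.545455·-0.600000=-2.7273; V=0.000000+4.545455+-2.727273=1.8182
k=2 src: inc=-2.727273, refl=-2.727273·-0.818182=2.2314; V=4.545455+-2.727273+2.231405=4.0496
k=3 load: inc=2.231405, refl=2.231405·-0.600000=-1.3388; V=1.818182+2.231405+-1.338843=2.7107
k=4 src: inc=-1.338843, refl=-1.338843·-0.818182=1.0954; V=4.049587+-1.338843+1.095417=3.8062
k=5 load: inc=1.095417, refl=1.095417·-0.600000=-0.6573; V=2.710744+1.095417+-0.657250=3.1489
k=6 src: inc=-0.657250, refl=-0.657250·-0.818182=0.5378; V=3.806161+-0.657250+0.537750=3.6867
k=7 load: inc=0.537750, refl=0.537750·-0.600000=-0.3227; V=3.148911+0.537750+-0.322650=3.3640

0 0 source 4.5455
1 3 load 1.8182
2 6 source 4.0496
3 9 load 2.7107
4 12 source 3.8062
5 15 load 3.1489
6 18 source 3.6867
7 21 load 3.3640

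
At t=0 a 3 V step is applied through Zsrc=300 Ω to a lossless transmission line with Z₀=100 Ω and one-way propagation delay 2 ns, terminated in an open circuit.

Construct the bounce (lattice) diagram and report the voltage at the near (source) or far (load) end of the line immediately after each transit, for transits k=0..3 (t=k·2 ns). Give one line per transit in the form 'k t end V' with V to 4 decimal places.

0 0 source 0.7500
1 2 load 1.5000
2 4 source 1.8750
3 6 load 2.2500

Γ_L=1.000000, Γ_S=0.500000; launch V₁=3·100/400=0.750000
k=0 src: V=0.7500
k=1 load: inc=0.750000, refl=0.750000·1.000000=0.7500; V=0.000000+0.750000+0.750000=1.5000
k=2 src: inc=0.750000, refl=0.750000·0.500000=0.3750; V=0.750000+0.750000+0.375000=1.8750
k=3 load: inc=0.375000, refl=0.375000·1.000000=0.3750; V=1.500000+0.375000+0.375000=2.2500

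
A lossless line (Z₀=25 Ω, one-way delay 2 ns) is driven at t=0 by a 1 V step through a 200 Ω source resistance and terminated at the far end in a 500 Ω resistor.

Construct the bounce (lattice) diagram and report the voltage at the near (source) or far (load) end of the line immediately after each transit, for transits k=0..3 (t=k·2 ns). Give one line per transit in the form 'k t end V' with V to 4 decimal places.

0 0 source 0.1111
1 2 load 0.2116
2 4 source 0.2898
3 6 load 0.3606

Γ_L=0.904762, Γ_S=0.777778; launch V₁=1·25/225=0.111111
k=0 src: V=0.1111
k=1 load: inc=0.111111, refl=0.111111·0.904762=0.1005; V=0.000000+0.111111+0.100529=0.2116
k=2 src: inc=0.100529, refl=0.100529·0.777778=0.0782; V=0.111111+0.100529+0.078189=0.2898
k=3 load: inc=0.078189, refl=0.078189·0.904762=0.0707; V=0.211640+0.078189+0.070743=0.3606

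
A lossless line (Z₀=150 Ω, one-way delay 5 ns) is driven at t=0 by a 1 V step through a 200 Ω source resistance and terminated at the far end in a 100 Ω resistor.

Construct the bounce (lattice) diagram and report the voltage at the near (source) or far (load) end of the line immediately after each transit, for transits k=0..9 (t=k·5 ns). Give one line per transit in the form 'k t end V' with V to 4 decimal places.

0 0 source 0.4286
1 5 load 0.3429
2 10 source 0.3306
3 15 load 0.3331
4 20 source 0.3334
5 25 load 0.3333
6 30 source 0.3333
7 35 load 0.3333
8 40 source 0.3333
9 45 load 0.3333

Γ_L=-0.200000, Γ_S=0.142857; launch V₁=1·150/350=0.428571
k=0 src: V=0.4286
k=1 load: inc=0.428571, refl=0.428571·-0.200000=-0.0857; V=0.000000+0.428571+-0.085714=0.3429
k=2 src: inc=-0.085714, refl=-0.085714·0.142857=-0.0122; V=0.428571+-0.085714+-0.012245=0.3306
k=3 load: inc=-0.012245, refl=-0.012245·-0.200000=0.0024; V=0.342857+-0.012245+0.002449=0.3331
k=4 src: inc=0.002449, refl=0.002449·0.142857=0.0003; V=0.330612+0.002449+0.000350=0.3334
k=5 load: inc=0.000350, refl=0.000350·-0.200000=-0.0001; V=0.333061+0.000350+-0.000070=0.3333
k=6 src: inc=-0.000070, refl=-0.000070·0.142857=-0.0000; V=0.333411+-0.000070+-0.000010=0.3333
k=7 load: inc=-0.000010, refl=-0.000010·-0.200000=0.0000; V=0.333341+-0.000010+0.000002=0.3333
k=8 src: inc=0.000002, refl=0.000002·0.142857=0.0000; V=0.333331+0.000002+0.000000=0.3333
k=9 load: inc=0.000000, refl=0.000000·-0.200000=-0.0000; V=0.333333+0.000000+-0.000000=0.3333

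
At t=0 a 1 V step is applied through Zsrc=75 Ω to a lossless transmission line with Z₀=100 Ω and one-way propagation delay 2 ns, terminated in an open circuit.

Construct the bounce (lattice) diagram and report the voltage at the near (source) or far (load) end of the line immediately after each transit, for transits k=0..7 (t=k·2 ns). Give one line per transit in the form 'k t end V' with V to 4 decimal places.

0 0 source 0.5714
1 2 load 1.1429
2 4 source 1.0612
3 6 load 0.9796
4 8 source 0.9913
5 10 load 1.0029
6 12 source 1.0012
7 14 load 0.9996

Γ_L=1.000000, Γ_S=-0.142857; launch V₁=1·100/175=0.571429
k=0 src: V=0.5714
k=1 load: inc=0.571429, refl=0.571429·1.000000=0.5714; V=0.000000+0.571429+0.571429=1.1429
k=2 src: inc=0.571429, refl=0.571429·-0.142857=-0.0816; V=0.571429+0.571429+-0.081633=1.0612
k=3 load: inc=-0.081633, refl=-0.081633·1.000000=-0.0816; V=1.142857+-0.081633+-0.081633=0.9796
k=4 src: inc=-0.081633, refl=-0.081633·-0.142857=0.0117; V=1.061224+-0.081633+0.011662=0.9913
k=5 load: inc=0.011662, refl=0.011662·1.000000=0.0117; V=0.979592+0.011662+0.011662=1.0029
k=6 src: inc=0.011662, refl=0.011662·-0.142857=-0.0017; V=0.991254+0.011662+-0.001666=1.0012
k=7 load: inc=-0.001666, refl=-0.001666·1.000000=-0.0017; V=1.002915+-0.001666+-0.001666=0.9996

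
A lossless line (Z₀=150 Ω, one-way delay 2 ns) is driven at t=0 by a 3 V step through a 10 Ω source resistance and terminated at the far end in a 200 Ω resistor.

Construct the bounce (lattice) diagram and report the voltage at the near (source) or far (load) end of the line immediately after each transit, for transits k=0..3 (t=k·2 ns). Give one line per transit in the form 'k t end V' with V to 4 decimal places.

0 0 source 2.8125
1 2 load 3.2143
2 4 source 2.8627
3 6 load 2.8125

Γ_L=0.142857, Γ_S=-0.875000; launch V₁=3·150/160=2.812500
k=0 src: V=2.8125
k=1 load: inc=2.812500, refl=2.812500·0.142857=0.4018; V=0.000000+2.812500+0.401786=3.2143
k=2 src: inc=0.401786, refl=0.401786·-0.875000=-0.3516; V=2.812500+0.401786+-0.351562=2.8627
k=3 load: inc=-0.351562, refl=-0.351562·0.142857=-0.0502; V=3.214286+-0.351562+-0.050223=2.8125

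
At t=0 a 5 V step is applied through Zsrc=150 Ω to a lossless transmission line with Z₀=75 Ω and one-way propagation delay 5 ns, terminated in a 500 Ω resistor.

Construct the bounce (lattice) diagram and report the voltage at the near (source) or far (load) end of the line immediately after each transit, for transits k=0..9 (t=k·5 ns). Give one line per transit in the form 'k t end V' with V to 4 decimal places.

Γ_L=0.739130, Γ_S=0.333333; launch V₁=5·75/225=1.666667
k=0 src: V=1.6667
k=1 load: inc=1.666667, refl=1.666667·0.739130=1.2319; V=0.000000+1.666667+1.231884=2.8986
k=2 src: inc=1.231884, refl=1.231884·0.333333=0.4106; V=1.666667+1.231884+0.410628=3.3092
k=3 load: inc=0.410628, refl=0.410628·0.739130=0.3035; V=2.898551+0.410628+0.303508=3.6127
k=4 src: inc=0.303508, refl=0.303508·0.333333=0.1012; V=3.309179+0.303508+0.101169=3.7139
k=5 load: inc=0.101169, refl=0.101169·0.739130=0.0748; V=3.612686+0.101169+0.074777=3.7886
k=6 src: inc=0.074777, refl=0.074777·0.333333=0.0249; V=3.713856+0.074777+0.024926=3.8136
k=7 load: inc=0.024926, refl=0.024926·0.739130=0.0184; V=3.788633+0.024926+0.018423=3.8320
k=8 src: inc=0.018423, refl=0.018423·0.333333=0.0061; V=3.813559+0.018423+0.006141=3.8381
k=9 load: inc=0.006141, refl=0.006141·0.739130=0.0045; V=3.831982+0.006141+0.004539=3.8427

0 0 source 1.6667
1 5 load 2.8986
2 10 source 3.3092
3 15 load 3.6127
4 20 source 3.7139
5 25 load 3.7886
6 30 source 3.8136
7 35 load 3.8320
8 40 source 3.8381
9 45 load 3.8427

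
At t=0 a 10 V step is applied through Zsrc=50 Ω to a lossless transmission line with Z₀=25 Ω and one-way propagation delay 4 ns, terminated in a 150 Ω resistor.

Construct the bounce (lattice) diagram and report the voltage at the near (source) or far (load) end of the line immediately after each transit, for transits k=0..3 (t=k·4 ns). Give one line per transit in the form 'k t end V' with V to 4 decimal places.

0 0 source 3.3333
1 4 load 5.7143
2 8 source 6.5079
3 12 load 7.0748

Γ_L=0.714286, Γ_S=0.333333; launch V₁=10·25/75=3.333333
k=0 src: V=3.3333
k=1 load: inc=3.333333, refl=3.333333·0.714286=2.3810; V=0.000000+3.333333+2.380952=5.7143
k=2 src: inc=2.380952, refl=2.380952·0.333333=0.7937; V=3.333333+2.380952+0.793651=6.5079
k=3 load: inc=0.793651, refl=0.793651·0.714286=0.5669; V=5.714286+0.793651+0.566893=7.0748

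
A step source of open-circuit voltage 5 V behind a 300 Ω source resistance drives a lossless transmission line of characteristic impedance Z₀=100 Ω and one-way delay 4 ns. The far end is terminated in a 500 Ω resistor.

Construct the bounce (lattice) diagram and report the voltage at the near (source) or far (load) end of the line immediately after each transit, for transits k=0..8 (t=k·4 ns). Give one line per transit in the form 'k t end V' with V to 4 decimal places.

Γ_L=0.666667, Γ_S=0.500000; launch V₁=5·100/400=1.250000
k=0 src: V=1.2500
k=1 load: inc=1.250000, refl=1.250000·0.666667=0.8333; V=0.000000+1.250000+0.833333=2.0833
k=2 src: inc=0.833333, refl=0.833333·0.500000=0.4167; V=1.250000+0.833333+0.416667=2.5000
k=3 load: inc=0.416667, refl=0.416667·0.666667=0.2778; V=2.083333+0.416667+0.277778=2.7778
k=4 src: inc=0.277778, refl=0.277778·0.500000=0.1389; V=2.500000+0.277778+0.138889=2.9167
k=5 load: inc=0.138889, refl=0.138889·0.666667=0.0926; V=2.777778+0.138889+0.092593=3.0093
k=6 src: inc=0.092593, refl=0.092593·0.500000=0.0463; V=2.916667+0.092593+0.046296=3.0556
k=7 load: inc=0.046296, refl=0.046296·0.666667=0.0309; V=3.009259+0.046296+0.030864=3.0864
k=8 src: inc=0.030864, refl=0.030864·0.500000=0.0154; V=3.055556+0.030864+0.015432=3.1019

0 0 source 1.2500
1 4 load 2.0833
2 8 source 2.5000
3 12 load 2.7778
4 16 source 2.9167
5 20 load 3.0093
6 24 source 3.0556
7 28 load 3.0864
8 32 source 3.1019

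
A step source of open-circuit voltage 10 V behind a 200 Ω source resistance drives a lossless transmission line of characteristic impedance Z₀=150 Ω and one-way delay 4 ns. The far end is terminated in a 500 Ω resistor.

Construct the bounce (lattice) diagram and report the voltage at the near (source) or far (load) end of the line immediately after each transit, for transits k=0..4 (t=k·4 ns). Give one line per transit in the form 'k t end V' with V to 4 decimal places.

0 0 source 4.2857
1 4 load 6.5934
2 8 source 6.9231
3 12 load 7.1006
4 16 source 7.1260

Γ_L=0.538462, Γ_S=0.142857; launch V₁=10·150/350=4.285714
k=0 src: V=4.2857
k=1 load: inc=4.285714, refl=4.285714·0.538462=2.3077; V=0.000000+4.285714+2.307692=6.5934
k=2 src: inc=2.307692, refl=2.307692·0.142857=0.3297; V=4.285714+2.307692+0.329670=6.9231
k=3 load: inc=0.329670, refl=0.329670·0.538462=0.1775; V=6.593407+0.329670+0.177515=7.1006
k=4 src: inc=0.177515, refl=0.177515·0.142857=0.0254; V=6.923077+0.177515+0.025359=7.1260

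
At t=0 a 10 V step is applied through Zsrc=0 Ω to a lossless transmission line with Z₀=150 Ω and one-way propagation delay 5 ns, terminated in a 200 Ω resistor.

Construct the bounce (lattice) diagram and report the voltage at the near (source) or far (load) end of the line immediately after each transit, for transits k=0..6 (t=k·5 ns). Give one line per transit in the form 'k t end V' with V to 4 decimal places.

0 0 source 10.0000
1 5 load 11.4286
2 10 source 10.0000
3 15 load 9.7959
4 20 source 10.0000
5 25 load 10.0292
6 30 source 10.0000

Γ_L=0.142857, Γ_S=-1.000000; launch V₁=10·150/150=10.000000
k=0 src: V=10.0000
k=1 load: inc=10.000000, refl=10.000000·0.142857=1.4286; V=0.000000+10.000000+1.428571=11.4286
k=2 src: inc=1.428571, refl=1.428571·-1.000000=-1.4286; V=10.000000+1.428571+-1.428571=10.0000
k=3 load: inc=-1.428571, refl=-1.428571·0.142857=-0.2041; V=11.428571+-1.428571+-0.204082=9.7959
k=4 src: inc=-0.204082, refl=-0.204082·-1.000000=0.2041; V=10.000000+-0.204082+0.204082=10.0000
k=5 load: inc=0.204082, refl=0.204082·0.142857=0.0292; V=9.795918+0.204082+0.029155=10.0292
k=6 src: inc=0.029155, refl=0.029155·-1.000000=-0.0292; V=10.000000+0.029155+-0.029155=10.0000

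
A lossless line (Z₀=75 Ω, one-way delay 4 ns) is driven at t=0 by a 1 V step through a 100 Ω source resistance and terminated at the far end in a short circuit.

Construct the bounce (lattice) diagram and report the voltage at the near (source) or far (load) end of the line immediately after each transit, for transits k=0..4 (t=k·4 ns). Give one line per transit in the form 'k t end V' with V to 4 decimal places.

0 0 source 0.4286
1 4 load 0.0000
2 8 source -0.0612
3 12 load 0.0000
4 16 source 0.0087

Γ_L=-1.000000, Γ_S=0.142857; launch V₁=1·75/175=0.428571
k=0 src: V=0.4286
k=1 load: inc=0.428571, refl=0.428571·-1.000000=-0.4286; V=0.000000+0.428571+-0.428571=0.0000
k=2 src: inc=-0.428571, refl=-0.428571·0.142857=-0.0612; V=0.428571+-0.428571+-0.061224=-0.0612
k=3 load: inc=-0.061224, refl=-0.061224·-1.000000=0.0612; V=0.000000+-0.061224+0.061224=0.0000
k=4 src: inc=0.061224, refl=0.061224·0.142857=0.0087; V=-0.061224+0.061224+0.008746=0.0087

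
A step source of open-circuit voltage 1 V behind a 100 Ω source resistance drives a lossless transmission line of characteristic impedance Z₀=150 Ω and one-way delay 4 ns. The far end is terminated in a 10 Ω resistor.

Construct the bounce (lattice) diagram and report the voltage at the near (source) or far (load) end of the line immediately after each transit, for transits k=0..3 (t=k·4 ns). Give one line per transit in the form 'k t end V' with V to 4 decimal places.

Γ_L=-0.875000, Γ_S=-0.200000; launch V₁=1·150/250=0.600000
k=0 src: V=0.6000
k=1 load: inc=0.600000, refl=0.600000·-0.875000=-0.5250; V=0.000000+0.600000+-0.525000=0.0750
k=2 src: inc=-0.525000, refl=-0.525000·-0.200000=0.1050; V=0.600000+-0.525000+0.105000=0.1800
k=3 load: inc=0.105000, refl=0.105000·-0.875000=-0.0919; V=0.075000+0.105000+-0.091875=0.0881

0 0 source 0.6000
1 4 load 0.0750
2 8 source 0.1800
3 12 load 0.0881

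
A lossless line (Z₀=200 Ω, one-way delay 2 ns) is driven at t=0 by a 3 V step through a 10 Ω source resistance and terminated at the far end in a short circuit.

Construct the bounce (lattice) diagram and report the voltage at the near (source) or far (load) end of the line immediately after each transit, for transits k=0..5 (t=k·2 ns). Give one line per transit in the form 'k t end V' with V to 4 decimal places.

Γ_L=-1.000000, Γ_S=-0.904762; launch V₁=3·200/210=2.857143
k=0 src: V=2.8571
k=1 load: inc=2.857143, refl=2.857143·-1.000000=-2.8571; V=0.000000+2.857143+-2.857143=0.0000
k=2 src: inc=-2.857143, refl=-2.857143·-0.904762=2.5850; V=2.857143+-2.857143+2.585034=2.5850
k=3 load: inc=2.585034, refl=2.585034·-1.000000=-2.5850; V=0.000000+2.585034+-2.585034=0.0000
k=4 src: inc=-2.585034, refl=-2.585034·-0.904762=2.3388; V=2.585034+-2.585034+2.338840=2.3388
k=5 load: inc=2.338840, refl=2.338840·-1.000000=-2.3388; V=0.000000+2.338840+-2.338840=0.0000

0 0 source 2.8571
1 2 load 0.0000
2 4 source 2.5850
3 6 load 0.0000
4 8 source 2.3388
5 10 load 0.0000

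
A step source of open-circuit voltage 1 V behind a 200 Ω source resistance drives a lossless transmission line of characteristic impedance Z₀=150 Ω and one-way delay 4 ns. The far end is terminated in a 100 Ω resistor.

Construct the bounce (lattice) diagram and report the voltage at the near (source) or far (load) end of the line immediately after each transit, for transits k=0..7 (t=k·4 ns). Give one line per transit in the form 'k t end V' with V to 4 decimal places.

Γ_L=-0.200000, Γ_S=0.142857; launch V₁=1·150/350=0.428571
k=0 src: V=0.4286
k=1 load: inc=0.428571, refl=0.428571·-0.200000=-0.0857; V=0.000000+0.428571+-0.085714=0.3429
k=2 src: inc=-0.085714, refl=-0.085714·0.142857=-0.0122; V=0.428571+-0.085714+-0.012245=0.3306
k=3 load: inc=-0.012245, refl=-0.012245·-0.200000=0.0024; V=0.342857+-0.012245+0.002449=0.3331
k=4 src: inc=0.002449, refl=0.002449·0.142857=0.0003; V=0.330612+0.002449+0.000350=0.3334
k=5 load: inc=0.000350, refl=0.000350·-0.200000=-0.0001; V=0.333061+0.000350+-0.000070=0.3333
k=6 src: inc=-0.000070, refl=-0.000070·0.142857=-0.0000; V=0.333411+-0.000070+-0.000010=0.3333
k=7 load: inc=-0.000010, refl=-0.000010·-0.200000=0.0000; V=0.333341+-0.000010+0.000002=0.3333

0 0 source 0.4286
1 4 load 0.3429
2 8 source 0.3306
3 12 load 0.3331
4 16 source 0.3334
5 20 load 0.3333
6 24 source 0.3333
7 28 load 0.3333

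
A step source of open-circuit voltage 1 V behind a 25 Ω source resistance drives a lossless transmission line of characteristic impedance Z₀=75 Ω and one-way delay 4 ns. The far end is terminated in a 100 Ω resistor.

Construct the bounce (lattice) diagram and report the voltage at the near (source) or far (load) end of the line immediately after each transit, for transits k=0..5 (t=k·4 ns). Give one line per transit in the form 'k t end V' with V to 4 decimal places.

0 0 source 0.7500
1 4 load 0.8571
2 8 source 0.8036
3 12 load 0.7959
4 16 source 0.7997
5 20 load 0.8003

Γ_L=0.142857, Γ_S=-0.500000; launch V₁=1·75/100=0.750000
k=0 src: V=0.7500
k=1 load: inc=0.750000, refl=0.750000·0.142857=0.1071; V=0.000000+0.750000+0.107143=0.8571
k=2 src: inc=0.107143, refl=0.107143·-0.500000=-0.0536; V=0.750000+0.107143+-0.053571=0.8036
k=3 load: inc=-0.053571, refl=-0.053571·0.142857=-0.0077; V=0.857143+-0.053571+-0.007653=0.7959
k=4 src: inc=-0.007653, refl=-0.007653·-0.500000=0.0038; V=0.803571+-0.007653+0.003827=0.7997
k=5 load: inc=0.003827, refl=0.003827·0.142857=0.0005; V=0.795918+0.003827+0.000547=0.8003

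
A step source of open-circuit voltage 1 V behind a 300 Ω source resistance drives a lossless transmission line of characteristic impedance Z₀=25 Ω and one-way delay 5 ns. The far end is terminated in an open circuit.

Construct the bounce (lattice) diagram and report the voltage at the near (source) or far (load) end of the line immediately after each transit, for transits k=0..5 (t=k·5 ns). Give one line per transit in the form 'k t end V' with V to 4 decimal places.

Γ_L=1.000000, Γ_S=0.846154; launch V₁=1·25/325=0.076923
k=0 src: V=0.0769
k=1 load: inc=0.076923, refl=0.076923·1.000000=0.0769; V=0.000000+0.076923+0.076923=0.1538
k=2 src: inc=0.076923, refl=0.076923·0.846154=0.0651; V=0.076923+0.076923+0.065089=0.2189
k=3 load: inc=0.065089, refl=0.065089·1.000000=0.0651; V=0.153846+0.065089+0.065089=0.2840
k=4 src: inc=0.065089, refl=0.065089·0.846154=0.0551; V=0.218935+0.065089+0.055075=0.3391
k=5 load: inc=0.055075, refl=0.055075·1.000000=0.0551; V=0.284024+0.055075+0.055075=0.3942

0 0 source 0.0769
1 5 load 0.1538
2 10 source 0.2189
3 15 load 0.2840
4 20 source 0.3391
5 25 load 0.3942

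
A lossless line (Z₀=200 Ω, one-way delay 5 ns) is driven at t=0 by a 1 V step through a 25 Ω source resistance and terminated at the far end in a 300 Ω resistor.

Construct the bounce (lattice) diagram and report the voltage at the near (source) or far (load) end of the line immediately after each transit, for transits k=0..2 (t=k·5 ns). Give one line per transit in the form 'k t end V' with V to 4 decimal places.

Γ_L=0.200000, Γ_S=-0.777778; launch V₁=1·200/225=0.888889
k=0 src: V=0.8889
k=1 load: inc=0.888889, refl=0.888889·0.200000=0.1778; V=0.000000+0.888889+0.177778=1.0667
k=2 src: inc=0.177778, refl=0.177778·-0.777778=-0.1383; V=0.888889+0.177778+-0.138272=0.9284

0 0 source 0.8889
1 5 load 1.0667
2 10 source 0.9284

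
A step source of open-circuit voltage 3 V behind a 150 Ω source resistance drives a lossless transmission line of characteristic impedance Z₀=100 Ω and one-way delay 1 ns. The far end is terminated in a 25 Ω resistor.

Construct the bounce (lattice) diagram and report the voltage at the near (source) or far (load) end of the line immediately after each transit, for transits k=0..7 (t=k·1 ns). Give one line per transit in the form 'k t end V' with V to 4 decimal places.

Γ_L=-0.600000, Γ_S=0.200000; launch V₁=3·100/250=1.200000
k=0 src: V=1.2000
k=1 load: inc=1.200000, refl=1.200000·-0.600000=-0.7200; V=0.000000+1.200000+-0.720000=0.4800
k=2 src: inc=-0.720000, refl=-0.720000·0.200000=-0.1440; V=1.200000+-0.720000+-0.144000=0.3360
k=3 load: inc=-0.144000, refl=-0.144000·-0.600000=0.0864; V=0.480000+-0.144000+0.086400=0.4224
k=4 src: inc=0.086400, refl=0.086400·0.200000=0.0173; V=0.336000+0.086400+0.017280=0.4397
k=5 load: inc=0.017280, refl=0.017280·-0.600000=-0.0104; V=0.422400+0.017280+-0.010368=0.4293
k=6 src: inc=-0.010368, refl=-0.010368·0.200000=-0.0021; V=0.439680+-0.010368+-0.002074=0.4272
k=7 load: inc=-0.002074, refl=-0.002074·-0.600000=0.0012; V=0.429312+-0.002074+0.001244=0.4285

0 0 source 1.2000
1 1 load 0.4800
2 2 source 0.3360
3 3 load 0.4224
4 4 source 0.4397
5 5 load 0.4293
6 6 source 0.4272
7 7 load 0.4285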